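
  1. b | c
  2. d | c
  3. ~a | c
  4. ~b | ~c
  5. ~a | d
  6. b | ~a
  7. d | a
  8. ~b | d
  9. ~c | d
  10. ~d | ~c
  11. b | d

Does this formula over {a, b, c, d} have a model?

Yes

Case b = 1:
From the singleton clause (~c), c = 0.
From the singleton clause (d), d = 1.
From the singleton clause (~a), a = 0.
All clauses are satisfied.
A satisfying assignment: a ↦ 0; b ↦ 1; c ↦ 0; d ↦ 1.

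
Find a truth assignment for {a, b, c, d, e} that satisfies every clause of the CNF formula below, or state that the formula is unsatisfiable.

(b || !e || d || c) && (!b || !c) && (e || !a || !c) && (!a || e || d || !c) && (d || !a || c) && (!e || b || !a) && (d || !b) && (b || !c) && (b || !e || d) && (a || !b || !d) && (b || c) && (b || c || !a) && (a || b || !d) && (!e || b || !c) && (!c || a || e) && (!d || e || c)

Case b = true:
(!c) alone gives c = false.
(d) alone gives d = true.
(a) alone gives a = true.
(e) alone gives e = true.
All clauses are satisfied.

a ↦ true; b ↦ true; c ↦ false; d ↦ true; e ↦ true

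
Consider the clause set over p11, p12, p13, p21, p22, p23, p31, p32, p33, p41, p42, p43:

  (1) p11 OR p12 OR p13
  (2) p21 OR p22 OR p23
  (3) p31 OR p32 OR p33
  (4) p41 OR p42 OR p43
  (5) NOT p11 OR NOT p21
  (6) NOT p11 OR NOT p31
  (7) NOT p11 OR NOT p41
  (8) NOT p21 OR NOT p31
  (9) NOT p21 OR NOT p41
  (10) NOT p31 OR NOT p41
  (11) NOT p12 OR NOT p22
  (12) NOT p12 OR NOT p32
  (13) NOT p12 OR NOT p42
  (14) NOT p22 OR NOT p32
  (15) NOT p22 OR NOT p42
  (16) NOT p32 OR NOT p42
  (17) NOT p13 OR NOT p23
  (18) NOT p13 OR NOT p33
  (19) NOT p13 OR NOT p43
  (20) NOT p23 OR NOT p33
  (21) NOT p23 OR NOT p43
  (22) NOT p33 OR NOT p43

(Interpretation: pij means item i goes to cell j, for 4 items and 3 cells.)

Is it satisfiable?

Unsatisfiable

Case p11 = false:
Case p12 = true:
From the singleton clause (NOT p22), p22 = false.
From the singleton clause (NOT p32), p32 = false.
From the singleton clause (NOT p42), p42 = false.
Case p21 = true:
From the singleton clause (NOT p31), p31 = false.
From the singleton clause (p33), p33 = true.
From the singleton clause (NOT p41), p41 = false.
From the singleton clause (p43), p43 = true.
That conflicts with the unit clause (NOT p43).
That branch fails; take p21 = false instead.
From the singleton clause (p23), p23 = true.
From the singleton clause (NOT p13), p13 = false.
From the singleton clause (NOT p33), p33 = false.
From the singleton clause (p31), p31 = true.
From the singleton clause (NOT p41), p41 = false.
From the singleton clause (p43), p43 = true.
That conflicts with the unit clause (NOT p43).
Either choice for p21 ends in contradiction.
That branch fails; take p12 = false instead.
From the singleton clause (p13), p13 = true.
From the singleton clause (NOT p23), p23 = false.
From the singleton clause (NOT p33), p33 = false.
From the singleton clause (NOT p43), p43 = false.
Case p21 = true:
From the singleton clause (NOT p31), p31 = false.
From the singleton clause (p32), p32 = true.
From the singleton clause (NOT p41), p41 = false.
From the singleton clause (p42), p42 = true.
That conflicts with the unit clause (NOT p42).
That branch fails; take p21 = false instead.
From the singleton clause (p22), p22 = true.
From the singleton clause (NOT p32), p32 = false.
From the singleton clause (p31), p31 = true.
From the singleton clause (NOT p41), p41 = false.
From the singleton clause (p42), p42 = true.
That conflicts with the unit clause (NOT p42).
Either choice for p21 ends in contradiction.
Either choice for p12 ends in contradiction.
That branch fails; take p11 = true instead.
From the singleton clause (NOT p21), p21 = false.
From the singleton clause (NOT p31), p31 = false.
From the singleton clause (NOT p41), p41 = false.
Case p22 = true:
From the singleton clause (NOT p12), p12 = false.
From the singleton clause (NOT p32), p32 = false.
From the singleton clause (p33), p33 = true.
From the singleton clause (NOT p42), p42 = false.
From the singleton clause (p43), p43 = true.
That conflicts with the unit clause (NOT p43).
That branch fails; take p22 = false instead.
From the singleton clause (p23), p23 = true.
From the singleton clause (NOT p13), p13 = false.
From the singleton clause (NOT p33), p33 = false.
From the singleton clause (p32), p32 = true.
From the singleton clause (NOT p12), p12 = false.
From the singleton clause (NOT p42), p42 = false.
From the singleton clause (p43), p43 = true.
That conflicts with the unit clause (NOT p43).
Either choice for p22 ends in contradiction.
Either choice for p11 ends in contradiction.
No assignment satisfies every clause.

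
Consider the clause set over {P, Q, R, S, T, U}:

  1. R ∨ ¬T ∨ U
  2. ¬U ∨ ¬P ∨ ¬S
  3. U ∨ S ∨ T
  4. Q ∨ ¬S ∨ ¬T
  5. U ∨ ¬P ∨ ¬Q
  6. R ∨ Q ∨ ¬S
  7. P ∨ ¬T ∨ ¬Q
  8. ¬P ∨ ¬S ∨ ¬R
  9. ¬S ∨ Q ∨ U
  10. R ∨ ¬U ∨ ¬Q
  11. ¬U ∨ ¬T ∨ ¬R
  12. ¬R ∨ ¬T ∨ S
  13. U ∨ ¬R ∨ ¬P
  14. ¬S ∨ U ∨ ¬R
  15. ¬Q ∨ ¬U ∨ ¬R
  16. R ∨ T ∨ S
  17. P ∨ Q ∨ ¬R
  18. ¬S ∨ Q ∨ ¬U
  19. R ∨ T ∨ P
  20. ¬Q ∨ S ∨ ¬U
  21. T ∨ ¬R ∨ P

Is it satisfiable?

Yes, satisfiable

Case R = False:
Case T = True:
The clause (U) is unit, so U = True.
The clause (¬Q) is unit, so Q = False.
The clause (¬S) is unit, so S = False.
Every clause is now satisfied; P is unconstrained.
A satisfying assignment: P ↦ True,  Q ↦ False,  R ↦ False,  S ↦ False,  T ↦ True,  U ↦ True.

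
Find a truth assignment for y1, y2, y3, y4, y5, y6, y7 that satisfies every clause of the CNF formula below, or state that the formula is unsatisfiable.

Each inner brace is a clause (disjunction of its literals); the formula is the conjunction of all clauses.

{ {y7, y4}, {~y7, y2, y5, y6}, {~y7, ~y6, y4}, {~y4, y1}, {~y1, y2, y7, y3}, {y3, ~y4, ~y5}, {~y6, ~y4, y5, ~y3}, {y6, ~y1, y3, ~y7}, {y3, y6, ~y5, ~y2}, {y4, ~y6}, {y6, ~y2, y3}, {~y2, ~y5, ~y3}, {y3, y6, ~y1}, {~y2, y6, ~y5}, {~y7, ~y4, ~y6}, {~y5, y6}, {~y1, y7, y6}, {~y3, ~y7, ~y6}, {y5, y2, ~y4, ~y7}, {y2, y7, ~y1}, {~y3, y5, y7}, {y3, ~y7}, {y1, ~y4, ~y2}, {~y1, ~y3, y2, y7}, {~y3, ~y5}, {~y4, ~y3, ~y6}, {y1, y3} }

y1: 1,  y2: 1,  y3: 0,  y4: 1,  y5: 0,  y6: 1,  y7: 0

Suppose y7 = 0.
(y4) alone gives y4 = 1.
(y1) alone gives y1 = 1.
(y6) alone gives y6 = 1.
(y2) alone gives y2 = 1.
(~y3) alone gives y3 = 0.
(~y5) alone gives y5 = 0.
All clauses are satisfied.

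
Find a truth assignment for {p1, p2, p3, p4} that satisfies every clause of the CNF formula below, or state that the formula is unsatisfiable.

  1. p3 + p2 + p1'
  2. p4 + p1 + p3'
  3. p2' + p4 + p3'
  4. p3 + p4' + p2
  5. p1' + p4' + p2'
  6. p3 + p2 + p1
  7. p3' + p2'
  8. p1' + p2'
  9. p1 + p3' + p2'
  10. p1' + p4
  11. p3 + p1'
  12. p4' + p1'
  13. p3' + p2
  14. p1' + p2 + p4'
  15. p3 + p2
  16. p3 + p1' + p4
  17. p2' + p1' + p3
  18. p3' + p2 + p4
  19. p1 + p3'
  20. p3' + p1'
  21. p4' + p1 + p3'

p1 ↦ 0, p2 ↦ 1, p3 ↦ 0, p4 ↦ 1

Suppose p3 = 0.
From the singleton clause (p1'), p1 = 0.
From the singleton clause (p2), p2 = 1.
No clause remains; p4 is free.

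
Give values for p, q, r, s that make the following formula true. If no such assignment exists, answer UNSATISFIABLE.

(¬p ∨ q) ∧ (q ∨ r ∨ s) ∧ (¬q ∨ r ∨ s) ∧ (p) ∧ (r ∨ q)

p ↦ True; q ↦ True; r ↦ False; s ↦ True

From the singleton clause (p), p = True.
From the singleton clause (q), q = True.
Branch on r: set r = False.
From the singleton clause (s), s = True.
All clauses are satisfied.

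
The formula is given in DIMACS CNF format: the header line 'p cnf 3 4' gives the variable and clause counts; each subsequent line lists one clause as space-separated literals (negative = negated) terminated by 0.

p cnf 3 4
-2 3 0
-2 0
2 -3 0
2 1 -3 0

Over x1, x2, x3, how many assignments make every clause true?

2

There are 2^3 = 8 truth assignments over (x1, x2, x3).
Split on x2. With x2 = True, the clauses containing x2 are satisfied and ¬x2 drops from the rest; 0 of the 2^2 = 4 assignments to the other variables satisfy what remains.
With x2 = False, by the same count on the reduced clause set, 2 assignments work.
Total: 0 + 2 = 2.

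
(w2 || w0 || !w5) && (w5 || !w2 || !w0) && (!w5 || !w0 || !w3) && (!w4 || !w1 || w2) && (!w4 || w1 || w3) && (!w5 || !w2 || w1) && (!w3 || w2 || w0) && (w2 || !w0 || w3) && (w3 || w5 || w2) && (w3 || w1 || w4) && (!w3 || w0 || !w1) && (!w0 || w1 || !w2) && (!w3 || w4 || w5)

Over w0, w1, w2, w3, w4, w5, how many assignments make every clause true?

8

There are 2^6 = 64 truth assignments over (w0, w1, w2, w3, w4, w5).
Split on w5. With w5 = true, the clauses containing w5 are satisfied and !w5 drops from the rest; 4 of the 2^5 = 32 assignments to the other variables satisfy what remains.
With w5 = false, by the same count on the reduced clause set, 4 assignments work.
Total: 4 + 4 = 8.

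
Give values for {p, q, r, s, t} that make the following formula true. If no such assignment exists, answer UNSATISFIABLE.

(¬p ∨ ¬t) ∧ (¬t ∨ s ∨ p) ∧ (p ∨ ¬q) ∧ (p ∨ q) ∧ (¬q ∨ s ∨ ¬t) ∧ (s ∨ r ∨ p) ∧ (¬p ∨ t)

Branch on p: set p = False.
The clause (¬q) is unit, so q = False.
That conflicts with the unit clause (q).
That branch fails; take p = True instead.
The clause (¬t) is unit, so t = False.
That conflicts with the unit clause (t).
Either choice for p ends in contradiction.

UNSATISFIABLE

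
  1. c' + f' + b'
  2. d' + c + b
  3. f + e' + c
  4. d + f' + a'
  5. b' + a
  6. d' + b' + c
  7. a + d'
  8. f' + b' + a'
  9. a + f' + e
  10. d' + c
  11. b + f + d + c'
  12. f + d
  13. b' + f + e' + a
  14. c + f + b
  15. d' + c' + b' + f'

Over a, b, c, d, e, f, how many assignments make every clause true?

There are 2^6 = 64 truth assignments over (a, b, c, d, e, f).
Split on f. With f = 1, the clauses containing f are satisfied and f' drops from the rest; 4 of the 2^5 = 32 assignments to the other variables satisfy what remains.
With f = 0, by the same count on the reduced clause set, 4 assignments work.
(One model: a=F, b=F, c=F, d=F, e=T, f=T.)
Total: 4 + 4 = 8.

8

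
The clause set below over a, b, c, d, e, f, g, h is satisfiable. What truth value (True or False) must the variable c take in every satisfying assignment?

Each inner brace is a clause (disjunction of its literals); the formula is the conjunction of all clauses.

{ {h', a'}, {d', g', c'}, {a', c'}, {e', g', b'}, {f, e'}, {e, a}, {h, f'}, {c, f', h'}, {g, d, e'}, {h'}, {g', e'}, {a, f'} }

False

Suppose c = 1.
Unit clause (a') forces a = 0.
Unit clause (e) forces e = 1.
Unit clause (f) forces f = 1.
That conflicts with the unit clause (f').
So every satisfying assignment has c = False.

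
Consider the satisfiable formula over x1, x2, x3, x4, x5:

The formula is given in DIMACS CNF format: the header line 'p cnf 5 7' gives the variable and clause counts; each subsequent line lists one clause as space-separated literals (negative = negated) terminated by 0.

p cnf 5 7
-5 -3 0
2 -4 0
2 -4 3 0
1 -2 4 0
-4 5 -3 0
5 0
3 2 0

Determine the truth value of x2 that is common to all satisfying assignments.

Suppose x2 = False.
The clause (¬x4) is unit, so x4 = False.
The clause (x5) is unit, so x5 = True.
The clause (¬x3) is unit, so x3 = False.
Now (x3) is unsatisfied and unit — conflict.
So every satisfying assignment has x2 = True.

True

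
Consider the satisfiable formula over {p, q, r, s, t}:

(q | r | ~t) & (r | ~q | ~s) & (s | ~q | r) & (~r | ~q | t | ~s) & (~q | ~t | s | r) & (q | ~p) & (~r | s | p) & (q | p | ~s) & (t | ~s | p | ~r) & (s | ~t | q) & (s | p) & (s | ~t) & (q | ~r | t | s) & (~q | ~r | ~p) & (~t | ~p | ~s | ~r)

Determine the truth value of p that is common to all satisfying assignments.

False

Suppose p = 1.
Unit clause (q) forces q = 1.
Unit clause (~r) forces r = 0.
Unit clause (~s) forces s = 0.
Now (s) is unsatisfied and unit — conflict.
So every satisfying assignment has p = False.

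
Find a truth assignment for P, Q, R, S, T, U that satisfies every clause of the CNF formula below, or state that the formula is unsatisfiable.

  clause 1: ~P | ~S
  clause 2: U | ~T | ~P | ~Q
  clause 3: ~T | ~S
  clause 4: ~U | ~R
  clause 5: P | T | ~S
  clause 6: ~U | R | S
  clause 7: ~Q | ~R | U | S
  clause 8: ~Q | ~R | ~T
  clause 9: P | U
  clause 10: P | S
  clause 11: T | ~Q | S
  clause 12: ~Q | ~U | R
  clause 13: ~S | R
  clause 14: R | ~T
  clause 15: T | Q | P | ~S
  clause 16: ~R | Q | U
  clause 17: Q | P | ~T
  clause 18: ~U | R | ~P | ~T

P: 1, Q: 0, R: 0, S: 0, T: 0, U: 0

Suppose P = 1.
From the singleton clause (~S), S = 0.
Suppose U = 0.
Suppose T = 0.
From the singleton clause (~Q), Q = 0.
From the singleton clause (~R), R = 0.
This assignment satisfies each clause.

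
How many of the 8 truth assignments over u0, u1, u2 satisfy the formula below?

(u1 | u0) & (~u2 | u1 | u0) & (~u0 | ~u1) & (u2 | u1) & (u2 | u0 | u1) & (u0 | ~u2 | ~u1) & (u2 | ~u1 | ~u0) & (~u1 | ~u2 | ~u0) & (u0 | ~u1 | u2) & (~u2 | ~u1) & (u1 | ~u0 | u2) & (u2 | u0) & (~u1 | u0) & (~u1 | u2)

1

There are 2^3 = 8 truth assignments over (u0, u1, u2).
Split on u2. With u2 = 1, the clauses containing u2 are satisfied and ~u2 drops from the rest; 1 of the 2^2 = 4 assignments to the other variables satisfy what remains.
With u2 = 0, by the same count on the reduced clause set, 0 assignments work.
(One model: u0=T, u1=F, u2=T.)
Total: 1 + 0 = 1.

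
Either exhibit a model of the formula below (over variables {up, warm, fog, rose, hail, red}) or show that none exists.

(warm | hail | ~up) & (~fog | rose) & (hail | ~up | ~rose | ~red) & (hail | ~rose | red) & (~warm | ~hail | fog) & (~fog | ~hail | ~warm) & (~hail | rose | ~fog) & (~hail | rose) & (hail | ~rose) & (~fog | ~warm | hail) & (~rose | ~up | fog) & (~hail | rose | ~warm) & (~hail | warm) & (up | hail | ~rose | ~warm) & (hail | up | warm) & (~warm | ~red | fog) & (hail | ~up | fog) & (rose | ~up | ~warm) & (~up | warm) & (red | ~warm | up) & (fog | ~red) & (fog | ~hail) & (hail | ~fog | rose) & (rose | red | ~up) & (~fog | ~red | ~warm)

Branch on fog: set fog = 0.
Unit clause (~red) forces red = 0.
Unit clause (~hail) forces hail = 0.
Unit clause (~rose) forces rose = 0.
Unit clause (~up) forces up = 0.
Unit clause (warm) forces warm = 1.
Now (~warm) is unsatisfied and unit — conflict.
Undo fog and try fog = 1.
Unit clause (rose) forces rose = 1.
Unit clause (hail) forces hail = 1.
Unit clause (~warm) forces warm = 0.
Now (warm) is unsatisfied and unit — conflict.
Neither fog = 1 nor fog = 0 works.

UNSATISFIABLE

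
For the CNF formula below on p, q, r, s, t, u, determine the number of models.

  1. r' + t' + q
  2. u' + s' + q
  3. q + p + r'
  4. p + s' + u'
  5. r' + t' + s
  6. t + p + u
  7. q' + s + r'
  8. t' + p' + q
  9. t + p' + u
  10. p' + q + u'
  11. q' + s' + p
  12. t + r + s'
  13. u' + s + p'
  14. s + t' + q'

There are 2^6 = 64 truth assignments over (p, q, r, s, t, u).
Split on q. With q = 1, the clauses containing q are satisfied and q' drops from the rest; 6 of the 2^5 = 32 assignments to the other variables satisfy what remains.
With q = 0, by the same count on the reduced clause set, 4 assignments work.
Total: 6 + 4 = 10.

10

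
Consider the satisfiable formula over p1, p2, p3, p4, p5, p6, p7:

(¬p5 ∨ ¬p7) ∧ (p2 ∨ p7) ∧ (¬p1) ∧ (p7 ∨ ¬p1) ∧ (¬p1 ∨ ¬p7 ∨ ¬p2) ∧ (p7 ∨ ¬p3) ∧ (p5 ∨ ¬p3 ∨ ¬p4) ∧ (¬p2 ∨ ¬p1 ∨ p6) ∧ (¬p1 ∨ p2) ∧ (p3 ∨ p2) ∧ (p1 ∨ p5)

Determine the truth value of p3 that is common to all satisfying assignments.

False

Suppose p3 = True.
Unit clause (¬p1) forces p1 = False.
Unit clause (p7) forces p7 = True.
Unit clause (¬p5) forces p5 = False.
That conflicts with the unit clause (p5).
So every satisfying assignment has p3 = False.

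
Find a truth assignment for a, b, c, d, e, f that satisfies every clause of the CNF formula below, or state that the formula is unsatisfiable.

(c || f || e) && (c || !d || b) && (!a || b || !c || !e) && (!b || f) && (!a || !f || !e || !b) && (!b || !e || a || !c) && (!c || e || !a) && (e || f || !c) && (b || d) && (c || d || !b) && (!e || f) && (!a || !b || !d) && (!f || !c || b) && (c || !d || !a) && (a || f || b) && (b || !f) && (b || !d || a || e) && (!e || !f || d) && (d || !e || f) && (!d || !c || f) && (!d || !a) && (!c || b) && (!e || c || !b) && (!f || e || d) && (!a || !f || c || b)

Branch on b: set b = true.
The clause (f) is unit, so f = true.
Branch on a: set a = false.
Branch on e: set e = false.
The clause (d) is unit, so d = true.
Every clause is now satisfied; c is unconstrained.

a: false,  b: true,  c: false,  d: true,  e: false,  f: true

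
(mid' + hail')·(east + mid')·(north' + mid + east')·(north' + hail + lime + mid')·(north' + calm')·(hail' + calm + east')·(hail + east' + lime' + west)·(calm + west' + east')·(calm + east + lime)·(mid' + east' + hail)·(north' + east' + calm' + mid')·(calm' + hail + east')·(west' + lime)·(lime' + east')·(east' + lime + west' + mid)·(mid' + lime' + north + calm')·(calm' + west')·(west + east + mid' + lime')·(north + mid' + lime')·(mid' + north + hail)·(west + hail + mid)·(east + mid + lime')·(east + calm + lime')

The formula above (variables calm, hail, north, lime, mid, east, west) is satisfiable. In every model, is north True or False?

False

Suppose north = 1.
(calm') alone gives calm = 0.
Suppose mid = 0.
(east') alone gives east = 0.
(lime) alone gives lime = 1.
That conflicts with the unit clause (lime').
That branch fails; take mid = 1 instead.
(hail') alone gives hail = 0.
(east) alone gives east = 1.
That conflicts with the unit clause (east').
Both values of mid lead to a conflict.
So every satisfying assignment has north = False.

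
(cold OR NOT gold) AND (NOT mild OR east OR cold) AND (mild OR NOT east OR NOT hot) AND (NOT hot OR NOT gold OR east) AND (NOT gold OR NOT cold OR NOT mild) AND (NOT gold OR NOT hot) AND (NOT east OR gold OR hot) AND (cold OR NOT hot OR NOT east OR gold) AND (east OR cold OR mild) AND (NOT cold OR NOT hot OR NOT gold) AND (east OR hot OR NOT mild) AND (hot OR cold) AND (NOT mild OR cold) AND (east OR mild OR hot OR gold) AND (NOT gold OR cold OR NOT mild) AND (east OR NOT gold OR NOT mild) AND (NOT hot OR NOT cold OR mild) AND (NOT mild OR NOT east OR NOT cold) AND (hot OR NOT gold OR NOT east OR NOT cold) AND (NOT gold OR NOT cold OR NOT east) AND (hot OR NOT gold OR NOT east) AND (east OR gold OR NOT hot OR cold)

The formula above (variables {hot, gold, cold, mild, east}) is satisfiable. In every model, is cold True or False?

Suppose cold = false.
(NOT gold) alone gives gold = false.
(hot) alone gives hot = true.
(NOT east) alone gives east = false.
That conflicts with the unit clause (east).
So every satisfying assignment has cold = True.

True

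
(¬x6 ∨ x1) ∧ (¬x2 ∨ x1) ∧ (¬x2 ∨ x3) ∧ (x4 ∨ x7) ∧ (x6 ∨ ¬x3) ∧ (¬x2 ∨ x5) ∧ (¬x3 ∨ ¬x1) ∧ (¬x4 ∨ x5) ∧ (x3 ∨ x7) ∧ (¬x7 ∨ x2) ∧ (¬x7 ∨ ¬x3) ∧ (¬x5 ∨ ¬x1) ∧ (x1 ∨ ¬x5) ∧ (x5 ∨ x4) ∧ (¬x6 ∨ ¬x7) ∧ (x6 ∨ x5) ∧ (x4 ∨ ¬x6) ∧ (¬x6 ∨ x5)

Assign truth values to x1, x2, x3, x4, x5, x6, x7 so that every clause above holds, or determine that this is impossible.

UNSATISFIABLE

Case x6 = False:
From the singleton clause (¬x3), x3 = False.
From the singleton clause (¬x2), x2 = False.
From the singleton clause (x7), x7 = True.
But (¬x7) is also a unit clause — contradiction.
So x6 must be the other value — set x6 = True.
From the singleton clause (x1), x1 = True.
From the singleton clause (¬x3), x3 = False.
From the singleton clause (¬x2), x2 = False.
From the singleton clause (x7), x7 = True.
But (¬x7) is also a unit clause — contradiction.
Both values of x6 lead to a conflict.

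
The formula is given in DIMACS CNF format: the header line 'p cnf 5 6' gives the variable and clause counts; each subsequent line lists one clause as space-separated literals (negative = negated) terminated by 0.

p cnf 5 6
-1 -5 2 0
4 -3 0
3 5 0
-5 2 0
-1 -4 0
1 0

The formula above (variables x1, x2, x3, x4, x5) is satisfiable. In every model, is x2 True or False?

True

Suppose x2 = False.
From the singleton clause (¬x5), x5 = False.
From the singleton clause (x3), x3 = True.
From the singleton clause (x4), x4 = True.
From the singleton clause (¬x1), x1 = False.
That conflicts with the unit clause (x1).
So every satisfying assignment has x2 = True.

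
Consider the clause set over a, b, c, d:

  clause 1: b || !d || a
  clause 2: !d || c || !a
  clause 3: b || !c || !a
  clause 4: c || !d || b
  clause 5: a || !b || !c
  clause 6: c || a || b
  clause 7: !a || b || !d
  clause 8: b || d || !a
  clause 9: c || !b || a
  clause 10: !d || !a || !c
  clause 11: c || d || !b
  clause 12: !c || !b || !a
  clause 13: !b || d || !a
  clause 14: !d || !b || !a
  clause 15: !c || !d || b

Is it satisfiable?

Satisfiable

Try b = false.
Try d = false.
Unit clause (!a) forces a = false.
Unit clause (c) forces c = true.
This assignment satisfies each clause.
A satisfying assignment: a=false,  b=false,  c=true,  d=false.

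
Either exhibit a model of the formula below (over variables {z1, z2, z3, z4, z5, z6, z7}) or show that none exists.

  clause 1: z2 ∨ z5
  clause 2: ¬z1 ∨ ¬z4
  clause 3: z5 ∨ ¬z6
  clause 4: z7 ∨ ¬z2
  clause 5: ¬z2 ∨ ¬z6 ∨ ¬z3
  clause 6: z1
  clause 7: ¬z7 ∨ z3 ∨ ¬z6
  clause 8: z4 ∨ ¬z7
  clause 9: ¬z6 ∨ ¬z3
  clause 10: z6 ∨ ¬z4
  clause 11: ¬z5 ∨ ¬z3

z1=True; z2=False; z3=False; z4=False; z5=True; z6=True; z7=False

Unit clause (z1) forces z1 = True.
Unit clause (¬z4) forces z4 = False.
Unit clause (¬z7) forces z7 = False.
Unit clause (¬z2) forces z2 = False.
Unit clause (z5) forces z5 = True.
Unit clause (¬z3) forces z3 = False.
Every clause is now satisfied; z6 is unconstrained.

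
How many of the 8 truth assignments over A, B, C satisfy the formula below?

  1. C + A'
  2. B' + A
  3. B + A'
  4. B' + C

There are 2^3 = 8 truth assignments over (A, B, C).
Check each against the 4 clauses (columns in the order A, B, C):
  F F F  ✓ satisfies all
  F F T  ✓ satisfies all
  F T F  ✗ fails (B' + A)
  F T T  ✗ fails (B' + A)
  T F F  ✗ fails (C + A')
  T F T  ✗ fails (B + A')
  T T F  ✗ fails (C + A')
  T T T  ✓ satisfies all
3 of the 8 rows are models.

3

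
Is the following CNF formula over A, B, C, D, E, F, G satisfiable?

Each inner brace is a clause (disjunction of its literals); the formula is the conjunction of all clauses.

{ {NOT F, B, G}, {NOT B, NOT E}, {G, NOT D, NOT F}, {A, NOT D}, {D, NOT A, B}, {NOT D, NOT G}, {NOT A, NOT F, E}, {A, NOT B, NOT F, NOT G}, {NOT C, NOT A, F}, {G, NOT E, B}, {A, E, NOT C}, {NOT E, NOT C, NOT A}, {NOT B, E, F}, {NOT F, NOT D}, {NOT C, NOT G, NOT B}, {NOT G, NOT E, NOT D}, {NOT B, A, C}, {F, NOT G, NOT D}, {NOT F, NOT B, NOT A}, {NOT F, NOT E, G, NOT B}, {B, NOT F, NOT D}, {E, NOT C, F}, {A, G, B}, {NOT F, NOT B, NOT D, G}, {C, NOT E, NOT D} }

Suppose B = false.
Suppose F = false.
Suppose A = false.
(NOT D) alone gives D = false.
(G) alone gives G = true.
Suppose E = false.
(NOT C) alone gives C = false.
Every clause now holds.
A satisfying assignment: A ↦ false, B ↦ false, C ↦ false, D ↦ false, E ↦ false, F ↦ false, G ↦ true.

Yes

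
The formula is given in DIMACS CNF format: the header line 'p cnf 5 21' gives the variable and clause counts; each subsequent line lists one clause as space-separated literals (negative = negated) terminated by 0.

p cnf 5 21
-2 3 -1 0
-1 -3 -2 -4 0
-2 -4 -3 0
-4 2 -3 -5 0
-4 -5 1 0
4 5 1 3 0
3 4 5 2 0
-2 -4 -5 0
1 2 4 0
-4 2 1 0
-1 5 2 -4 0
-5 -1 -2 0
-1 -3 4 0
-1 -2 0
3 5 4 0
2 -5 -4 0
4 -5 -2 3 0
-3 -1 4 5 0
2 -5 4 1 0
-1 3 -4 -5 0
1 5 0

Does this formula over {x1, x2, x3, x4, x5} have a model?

Case x1 = False:
The clause (x5) is unit, so x5 = True.
The clause (¬x4) is unit, so x4 = False.
The clause (x2) is unit, so x2 = True.
The clause (x3) is unit, so x3 = True.
Every clause now holds.
A satisfying assignment: x1=False,  x2=True,  x3=True,  x4=False,  x5=True.

Yes, satisfiable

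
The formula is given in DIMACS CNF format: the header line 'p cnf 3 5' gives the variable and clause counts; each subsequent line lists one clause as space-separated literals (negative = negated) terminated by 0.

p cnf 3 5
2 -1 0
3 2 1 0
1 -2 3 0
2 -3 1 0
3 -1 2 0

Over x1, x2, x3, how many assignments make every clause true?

3

There are 2^3 = 8 truth assignments over (x1, x2, x3).
Split on x1. With x1 = True, the clauses containing x1 are satisfied and ¬x1 drops from the rest; 2 of the 2^2 = 4 assignments to the other variables satisfy what remains.
With x1 = False, by the same count on the reduced clause set, 1 assignment works.
(One model: x1=F, x2=T, x3=T.)
Total: 2 + 1 = 3.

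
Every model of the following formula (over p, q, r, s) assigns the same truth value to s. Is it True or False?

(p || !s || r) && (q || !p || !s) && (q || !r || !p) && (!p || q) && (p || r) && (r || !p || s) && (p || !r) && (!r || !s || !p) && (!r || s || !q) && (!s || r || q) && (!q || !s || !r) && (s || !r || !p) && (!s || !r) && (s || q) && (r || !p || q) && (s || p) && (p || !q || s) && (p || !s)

Suppose s = false.
From the singleton clause (q), q = true.
From the singleton clause (!r), r = false.
From the singleton clause (p), p = true.
But (!p) is also a unit clause — contradiction.
So every satisfying assignment has s = True.

True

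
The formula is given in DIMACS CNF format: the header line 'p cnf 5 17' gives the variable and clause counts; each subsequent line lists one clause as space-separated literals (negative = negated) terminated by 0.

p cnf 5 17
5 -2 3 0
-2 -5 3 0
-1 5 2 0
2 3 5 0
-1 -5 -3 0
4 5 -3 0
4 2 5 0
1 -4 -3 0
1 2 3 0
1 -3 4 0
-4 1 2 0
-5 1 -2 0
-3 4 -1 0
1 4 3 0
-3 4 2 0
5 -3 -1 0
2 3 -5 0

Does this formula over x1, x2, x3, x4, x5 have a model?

Suppose x5 = True.
Suppose x2 = False.
The clause (x3) is unit, so x3 = True.
The clause (¬x1) is unit, so x1 = False.
The clause (¬x4) is unit, so x4 = False.
That conflicts with the unit clause (x4).
Backtrack on x2: now try x2 = True.
The clause (x3) is unit, so x3 = True.
The clause (¬x1) is unit, so x1 = False.
That conflicts with the unit clause (x1).
Both values of x2 lead to a conflict.
Backtrack on x5: now try x5 = False.
Suppose x2 = False.
The clause (¬x1) is unit, so x1 = False.
The clause (x3) is unit, so x3 = True.
The clause (x4) is unit, so x4 = True.
That conflicts with the unit clause (¬x4).
Backtrack on x2: now try x2 = True.
The clause (x3) is unit, so x3 = True.
The clause (x4) is unit, so x4 = True.
The clause (x1) is unit, so x1 = True.
That conflicts with the unit clause (¬x1).
Both values of x2 lead to a conflict.
Both values of x5 lead to a conflict.
No assignment satisfies every clause.

No, unsatisfiable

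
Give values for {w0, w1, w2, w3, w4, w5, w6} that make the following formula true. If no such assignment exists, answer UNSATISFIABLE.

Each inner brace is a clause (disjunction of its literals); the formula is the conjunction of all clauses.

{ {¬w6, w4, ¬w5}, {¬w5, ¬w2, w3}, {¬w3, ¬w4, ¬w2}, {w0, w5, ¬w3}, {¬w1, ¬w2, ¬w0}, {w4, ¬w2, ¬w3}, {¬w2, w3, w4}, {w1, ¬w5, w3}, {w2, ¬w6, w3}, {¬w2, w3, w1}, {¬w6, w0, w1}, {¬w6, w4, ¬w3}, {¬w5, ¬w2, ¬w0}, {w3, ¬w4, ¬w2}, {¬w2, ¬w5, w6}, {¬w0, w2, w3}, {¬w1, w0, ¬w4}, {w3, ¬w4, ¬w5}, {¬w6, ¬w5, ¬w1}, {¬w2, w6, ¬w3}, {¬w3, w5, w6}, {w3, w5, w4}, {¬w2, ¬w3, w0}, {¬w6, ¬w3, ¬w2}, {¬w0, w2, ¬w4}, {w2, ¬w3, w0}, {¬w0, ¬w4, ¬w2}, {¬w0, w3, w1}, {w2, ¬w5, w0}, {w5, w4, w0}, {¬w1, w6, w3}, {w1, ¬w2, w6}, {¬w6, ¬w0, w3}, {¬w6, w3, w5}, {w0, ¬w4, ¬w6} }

Suppose w6 = False.
Suppose w2 = False.
Suppose w0 = True.
Unit clause (w3) forces w3 = True.
Unit clause (w5) forces w5 = True.
Unit clause (¬w4) forces w4 = False.
No clause remains; w1 is free.

w0 ↦ True; w1 ↦ False; w2 ↦ False; w3 ↦ True; w4 ↦ False; w5 ↦ True; w6 ↦ False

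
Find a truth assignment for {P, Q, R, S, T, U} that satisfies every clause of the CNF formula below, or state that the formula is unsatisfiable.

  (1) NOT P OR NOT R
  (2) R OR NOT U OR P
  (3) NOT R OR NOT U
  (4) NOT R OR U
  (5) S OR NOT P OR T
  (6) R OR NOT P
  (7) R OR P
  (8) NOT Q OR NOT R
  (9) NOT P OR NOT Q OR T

UNSATISFIABLE

Try P = false.
(R) alone gives R = true.
(NOT U) alone gives U = false.
That conflicts with the unit clause (U).
So P must be the other value — set P = true.
(NOT R) alone gives R = false.
That conflicts with the unit clause (R).
Both values of P lead to a conflict.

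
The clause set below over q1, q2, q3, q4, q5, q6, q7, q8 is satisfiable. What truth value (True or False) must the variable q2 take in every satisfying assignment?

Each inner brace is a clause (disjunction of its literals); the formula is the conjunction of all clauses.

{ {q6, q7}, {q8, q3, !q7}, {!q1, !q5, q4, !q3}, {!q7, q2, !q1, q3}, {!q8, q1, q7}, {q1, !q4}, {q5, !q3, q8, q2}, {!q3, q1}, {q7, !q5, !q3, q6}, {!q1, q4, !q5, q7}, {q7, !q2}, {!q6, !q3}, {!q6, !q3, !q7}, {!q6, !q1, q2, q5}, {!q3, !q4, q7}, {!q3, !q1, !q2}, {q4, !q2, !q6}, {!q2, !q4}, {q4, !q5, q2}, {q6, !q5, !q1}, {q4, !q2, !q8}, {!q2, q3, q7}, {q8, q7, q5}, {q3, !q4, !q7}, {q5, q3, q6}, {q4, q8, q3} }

False

Suppose q2 = true.
Unit clause (q7) forces q7 = true.
Unit clause (!q4) forces q4 = false.
Unit clause (!q6) forces q6 = false.
Unit clause (!q8) forces q8 = false.
Unit clause (q3) forces q3 = true.
Unit clause (q1) forces q1 = true.
But (!q1) is also a unit clause — contradiction.
So every satisfying assignment has q2 = False.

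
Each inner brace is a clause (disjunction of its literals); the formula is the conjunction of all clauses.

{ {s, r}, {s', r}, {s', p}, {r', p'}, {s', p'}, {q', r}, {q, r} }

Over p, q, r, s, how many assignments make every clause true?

2

There are 2^4 = 16 truth assignments over (p, q, r, s).
Check each against the 7 clauses (columns in the order p, q, r, s):
  F F F F  ✗ fails (s + r)
  F F F T  ✗ fails (s' + r)
  F F T F  ✓ satisfies all
  F F T T  ✗ fails (s' + p)
  F T F F  ✗ fails (s + r)
  F T F T  ✗ fails (s' + r)
  F T T F  ✓ satisfies all
  F T T T  ✗ fails (s' + p)
  T F F F  ✗ fails (s + r)
  T F F T  ✗ fails (s' + r)
  T F T F  ✗ fails (r' + p')
  T F T T  ✗ fails (r' + p')
  T T F F  ✗ fails (s + r)
  T T F T  ✗ fails (s' + r)
  T T T F  ✗ fails (r' + p')
  T T T T  ✗ fails (r' + p')
2 of the 16 rows are models.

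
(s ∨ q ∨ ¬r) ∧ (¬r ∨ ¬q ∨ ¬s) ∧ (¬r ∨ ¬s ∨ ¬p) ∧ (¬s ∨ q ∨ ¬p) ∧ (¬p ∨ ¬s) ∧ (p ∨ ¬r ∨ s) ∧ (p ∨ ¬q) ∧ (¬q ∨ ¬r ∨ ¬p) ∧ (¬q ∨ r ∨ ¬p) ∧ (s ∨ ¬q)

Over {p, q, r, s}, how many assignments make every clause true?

There are 2^4 = 16 truth assignments over (p, q, r, s).
Split on r. With r = True, the clauses containing r are satisfied and ¬r drops from the rest; 1 of the 2^3 = 8 assignments to the other variables satisfy what remains.
With r = False, by the same count on the reduced clause set, 3 assignments work.
(One model: p=F, q=F, r=F, s=F.)
Total: 1 + 3 = 4.

4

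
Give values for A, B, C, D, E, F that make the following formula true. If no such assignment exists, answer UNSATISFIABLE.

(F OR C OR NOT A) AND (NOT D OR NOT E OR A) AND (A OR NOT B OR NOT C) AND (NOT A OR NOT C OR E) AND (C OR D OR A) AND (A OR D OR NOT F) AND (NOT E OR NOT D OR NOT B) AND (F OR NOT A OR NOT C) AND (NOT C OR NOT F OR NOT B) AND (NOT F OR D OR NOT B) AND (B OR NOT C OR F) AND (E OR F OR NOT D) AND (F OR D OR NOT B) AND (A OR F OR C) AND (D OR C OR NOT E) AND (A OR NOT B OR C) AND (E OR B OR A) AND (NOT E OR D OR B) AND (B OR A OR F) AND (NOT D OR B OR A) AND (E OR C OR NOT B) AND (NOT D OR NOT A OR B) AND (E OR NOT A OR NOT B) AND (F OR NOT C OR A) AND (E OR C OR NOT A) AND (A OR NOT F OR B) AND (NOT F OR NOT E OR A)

Branch on F: set F = true.
Branch on A: set A = true.
Branch on C: set C = false.
Unit clause (E) forces E = true.
Unit clause (D) forces D = true.
Unit clause (NOT B) forces B = false.
Now (B) is unsatisfied and unit — conflict.
Backtrack on C: now try C = true.
Unit clause (E) forces E = true.
Unit clause (NOT B) forces B = false.
Unit clause (D) forces D = true.
Now (NOT D) is unsatisfied and unit — conflict.
Both values of C lead to a conflict.
Backtrack on A: now try A = false.
Unit clause (D) forces D = true.
Unit clause (NOT E) forces E = false.
Unit clause (B) forces B = true.
Unit clause (NOT C) forces C = false.
Now (C) is unsatisfied and unit — conflict.
Both values of A lead to a conflict.
Backtrack on F: now try F = false.
Branch on C: set C = true.
Unit clause (NOT A) forces A = false.
Now (A) is unsatisfied and unit — conflict.
Backtrack on C: now try C = false.
Unit clause (NOT A) forces A = false.
Now (A) is unsatisfied and unit — conflict.
Both values of C lead to a conflict.
Both values of F lead to a conflict.

UNSATISFIABLE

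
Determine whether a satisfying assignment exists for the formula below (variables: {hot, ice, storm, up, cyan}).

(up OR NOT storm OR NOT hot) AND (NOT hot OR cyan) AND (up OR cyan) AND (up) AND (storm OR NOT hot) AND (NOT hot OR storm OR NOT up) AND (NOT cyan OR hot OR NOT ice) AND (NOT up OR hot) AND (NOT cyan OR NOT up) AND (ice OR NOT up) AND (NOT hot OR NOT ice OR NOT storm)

(up) alone gives up = true.
(hot) alone gives hot = true.
(cyan) alone gives cyan = true.
Now (NOT cyan) is unsatisfied and unit — conflict.
No assignment satisfies every clause.

No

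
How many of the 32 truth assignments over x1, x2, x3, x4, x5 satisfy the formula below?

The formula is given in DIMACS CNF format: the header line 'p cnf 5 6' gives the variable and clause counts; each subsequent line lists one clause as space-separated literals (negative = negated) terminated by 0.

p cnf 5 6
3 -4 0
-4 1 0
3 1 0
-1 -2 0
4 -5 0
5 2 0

There are 2^5 = 32 truth assignments over (x1, x2, x3, x4, x5).
Split on x2. With x2 = True, the clauses containing x2 are satisfied and ¬x2 drops from the rest; 1 of the 2^4 = 16 assignments to the other variables satisfy what remains.
With x2 = False, by the same count on the reduced clause set, 1 assignment works.
(One model: x1=F, x2=T, x3=T, x4=F, x5=F.)
Total: 1 + 1 = 2.

2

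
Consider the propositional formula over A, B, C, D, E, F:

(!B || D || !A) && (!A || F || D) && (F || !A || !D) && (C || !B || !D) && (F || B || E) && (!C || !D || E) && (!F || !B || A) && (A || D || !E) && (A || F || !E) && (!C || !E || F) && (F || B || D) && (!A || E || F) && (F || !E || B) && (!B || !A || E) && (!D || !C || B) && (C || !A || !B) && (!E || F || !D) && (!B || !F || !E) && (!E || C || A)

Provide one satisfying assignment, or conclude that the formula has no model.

A ↦ true, B ↦ false, C ↦ true, D ↦ false, E ↦ false, F ↦ true

Suppose B = false.
Suppose F = true.
Suppose D = false.
Suppose A = true.
All clauses hold; C, E can take either value.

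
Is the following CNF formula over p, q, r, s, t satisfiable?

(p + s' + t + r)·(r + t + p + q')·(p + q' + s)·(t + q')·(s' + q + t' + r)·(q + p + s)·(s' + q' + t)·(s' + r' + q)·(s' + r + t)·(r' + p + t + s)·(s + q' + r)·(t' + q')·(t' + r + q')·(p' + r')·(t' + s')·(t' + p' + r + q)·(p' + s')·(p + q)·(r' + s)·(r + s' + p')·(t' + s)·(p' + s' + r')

Yes, satisfiable

Try t = 0.
Unit clause (q') forces q = 0.
Unit clause (p) forces p = 1.
Unit clause (r') forces r = 0.
Unit clause (s') forces s = 0.
All clauses are satisfied.
A satisfying assignment: p: 1; q: 0; r: 0; s: 0; t: 0.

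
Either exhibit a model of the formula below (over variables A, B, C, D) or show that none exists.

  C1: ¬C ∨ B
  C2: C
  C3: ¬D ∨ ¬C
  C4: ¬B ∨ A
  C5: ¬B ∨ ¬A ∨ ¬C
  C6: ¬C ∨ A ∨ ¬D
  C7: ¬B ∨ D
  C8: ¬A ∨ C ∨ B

The clause (C) is unit, so C = True.
The clause (B) is unit, so B = True.
The clause (¬D) is unit, so D = False.
Now (D) is unsatisfied and unit — conflict.

UNSATISFIABLE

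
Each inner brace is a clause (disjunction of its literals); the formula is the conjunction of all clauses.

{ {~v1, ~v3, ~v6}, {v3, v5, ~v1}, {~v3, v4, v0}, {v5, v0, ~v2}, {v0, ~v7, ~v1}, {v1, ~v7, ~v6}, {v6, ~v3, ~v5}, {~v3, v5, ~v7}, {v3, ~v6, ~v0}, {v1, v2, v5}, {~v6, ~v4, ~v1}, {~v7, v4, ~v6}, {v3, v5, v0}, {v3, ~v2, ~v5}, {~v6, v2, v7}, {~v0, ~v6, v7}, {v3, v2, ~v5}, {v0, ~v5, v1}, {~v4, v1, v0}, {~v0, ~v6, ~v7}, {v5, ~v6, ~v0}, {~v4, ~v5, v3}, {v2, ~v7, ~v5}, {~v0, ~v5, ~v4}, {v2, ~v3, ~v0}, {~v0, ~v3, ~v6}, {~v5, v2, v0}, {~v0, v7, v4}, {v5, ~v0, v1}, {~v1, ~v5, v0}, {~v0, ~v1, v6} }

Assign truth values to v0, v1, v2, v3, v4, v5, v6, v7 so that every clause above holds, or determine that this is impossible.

Case v1 = 1:
Case v3 = 1:
Unit clause (~v6) forces v6 = 0.
Unit clause (~v5) forces v5 = 0.
Unit clause (~v7) forces v7 = 0.
Unit clause (~v0) forces v0 = 0.
Unit clause (v4) forces v4 = 1.
Unit clause (~v2) forces v2 = 0.
Every clause now holds.

v0: 0,  v1: 1,  v2: 0,  v3: 1,  v4: 1,  v5: 0,  v6: 0,  v7: 0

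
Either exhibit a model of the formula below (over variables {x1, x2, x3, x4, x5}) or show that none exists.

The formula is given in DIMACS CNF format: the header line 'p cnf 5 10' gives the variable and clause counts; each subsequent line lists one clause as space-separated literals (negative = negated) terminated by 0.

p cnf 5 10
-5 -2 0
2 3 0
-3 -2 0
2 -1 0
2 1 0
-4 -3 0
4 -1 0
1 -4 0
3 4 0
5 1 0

x1=True, x2=True, x3=False, x4=True, x5=False

Case x5 = False:
(x1) alone gives x1 = True.
(x2) alone gives x2 = True.
(¬x3) alone gives x3 = False.
(x4) alone gives x4 = True.
This assignment satisfies each clause.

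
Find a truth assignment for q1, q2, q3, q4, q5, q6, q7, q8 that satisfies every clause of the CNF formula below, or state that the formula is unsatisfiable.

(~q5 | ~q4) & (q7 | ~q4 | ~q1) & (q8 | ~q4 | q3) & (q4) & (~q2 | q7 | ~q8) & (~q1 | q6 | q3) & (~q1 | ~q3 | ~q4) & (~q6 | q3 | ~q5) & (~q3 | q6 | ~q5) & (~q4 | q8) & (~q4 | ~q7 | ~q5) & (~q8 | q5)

The clause (q4) is unit, so q4 = 1.
The clause (~q5) is unit, so q5 = 0.
The clause (q8) is unit, so q8 = 1.
Now (~q8) is unsatisfied and unit — conflict.

UNSATISFIABLE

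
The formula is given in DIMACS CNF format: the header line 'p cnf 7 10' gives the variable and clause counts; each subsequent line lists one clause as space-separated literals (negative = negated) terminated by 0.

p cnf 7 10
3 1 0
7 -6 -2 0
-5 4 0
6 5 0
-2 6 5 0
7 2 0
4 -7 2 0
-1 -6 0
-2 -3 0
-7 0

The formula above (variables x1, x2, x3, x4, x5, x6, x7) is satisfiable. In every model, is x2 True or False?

True

Suppose x2 = False.
(x7) alone gives x7 = True.
Now (¬x7) is unsatisfied and unit — conflict.
So every satisfying assignment has x2 = True.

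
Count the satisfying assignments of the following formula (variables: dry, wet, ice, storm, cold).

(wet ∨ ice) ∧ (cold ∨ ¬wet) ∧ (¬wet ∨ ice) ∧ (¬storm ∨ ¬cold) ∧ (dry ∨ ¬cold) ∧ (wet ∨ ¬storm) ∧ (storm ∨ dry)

3

There are 2^5 = 32 truth assignments over (dry, wet, ice, storm, cold).
Split on storm. With storm = True, the clauses containing storm are satisfied and ¬storm drops from the rest; 0 of the 2^4 = 16 assignments to the other variables satisfy what remains.
With storm = False, by the same count on the reduced clause set, 3 assignments work.
(One model: dry=T, wet=F, ice=T, storm=F, cold=F.)
Total: 0 + 3 = 3.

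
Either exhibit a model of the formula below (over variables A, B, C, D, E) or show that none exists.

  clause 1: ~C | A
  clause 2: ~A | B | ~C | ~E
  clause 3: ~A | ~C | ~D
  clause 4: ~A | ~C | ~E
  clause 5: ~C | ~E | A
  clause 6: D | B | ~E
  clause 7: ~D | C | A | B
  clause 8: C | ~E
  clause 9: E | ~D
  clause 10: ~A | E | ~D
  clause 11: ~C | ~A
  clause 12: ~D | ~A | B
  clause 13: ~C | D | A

A ↦ 0; B ↦ 0; C ↦ 0; D ↦ 0; E ↦ 0

Branch on C: set C = 0.
Unit clause (~E) forces E = 0.
Unit clause (~D) forces D = 0.
All clauses hold; A, B can take either value.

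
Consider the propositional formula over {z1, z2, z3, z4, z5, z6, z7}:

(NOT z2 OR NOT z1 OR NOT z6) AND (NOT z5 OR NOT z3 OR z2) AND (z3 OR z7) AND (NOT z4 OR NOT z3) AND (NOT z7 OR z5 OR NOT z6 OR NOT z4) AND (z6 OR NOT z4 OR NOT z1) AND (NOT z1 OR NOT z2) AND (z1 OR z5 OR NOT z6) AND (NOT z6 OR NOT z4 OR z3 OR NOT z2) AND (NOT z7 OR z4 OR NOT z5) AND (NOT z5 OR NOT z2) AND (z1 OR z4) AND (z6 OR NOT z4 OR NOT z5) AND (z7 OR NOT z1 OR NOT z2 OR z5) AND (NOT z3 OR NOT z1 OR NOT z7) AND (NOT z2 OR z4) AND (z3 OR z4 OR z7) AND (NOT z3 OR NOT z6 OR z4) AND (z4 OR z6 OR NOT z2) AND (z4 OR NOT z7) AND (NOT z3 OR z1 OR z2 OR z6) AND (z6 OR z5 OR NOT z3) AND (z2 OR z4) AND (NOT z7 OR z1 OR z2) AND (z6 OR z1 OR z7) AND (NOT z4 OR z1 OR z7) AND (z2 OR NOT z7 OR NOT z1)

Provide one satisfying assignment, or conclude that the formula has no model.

z1: false, z2: true, z3: false, z4: true, z5: false, z6: false, z7: true

Try z3 = false.
(z7) alone gives z7 = true.
(z4) alone gives z4 = true.
Try z5 = false.
(NOT z6) alone gives z6 = false.
(NOT z1) alone gives z1 = false.
(z2) alone gives z2 = true.
This assignment satisfies each clause.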